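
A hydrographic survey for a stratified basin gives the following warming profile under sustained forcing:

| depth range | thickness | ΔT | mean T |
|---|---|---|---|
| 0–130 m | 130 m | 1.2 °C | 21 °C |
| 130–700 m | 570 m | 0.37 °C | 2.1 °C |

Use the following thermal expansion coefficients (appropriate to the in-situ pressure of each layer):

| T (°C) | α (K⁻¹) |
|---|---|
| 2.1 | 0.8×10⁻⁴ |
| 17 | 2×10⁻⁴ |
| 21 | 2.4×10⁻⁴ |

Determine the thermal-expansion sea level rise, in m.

0.0543 m of thermosteric rise

Layer 1 at 21 °C → α = 2.4×10⁻⁴ K⁻¹
Layer 2 at 2.1 °C → α = 0.8×10⁻⁴ K⁻¹
Layer 1: 130 × 2.4×10⁻⁴ × 1.2 = 0.03744 m
130–700 m: 0.37 × 0.8×10⁻⁴ × 570 = 0.016872 m
Δh = 0.03744 + 0.016872 = 0.054312 m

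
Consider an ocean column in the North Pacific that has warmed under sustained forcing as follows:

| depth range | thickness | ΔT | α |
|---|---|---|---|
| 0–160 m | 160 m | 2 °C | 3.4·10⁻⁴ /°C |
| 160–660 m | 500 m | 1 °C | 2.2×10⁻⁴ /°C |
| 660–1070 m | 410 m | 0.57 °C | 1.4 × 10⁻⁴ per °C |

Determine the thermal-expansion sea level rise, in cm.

Layer 1: 3.4×10⁻⁴ × 2 × 160 = 0.10880 m
Layer 2: 2.2×10⁻⁴ × 1 × 500 = 0.11000 m
1.4×10⁻⁴ × 410 × 0.57 = 0.032718 m
Δh = 0.10880 + 0.11000 + 0.032718 = 0.251518 m

about 25 cm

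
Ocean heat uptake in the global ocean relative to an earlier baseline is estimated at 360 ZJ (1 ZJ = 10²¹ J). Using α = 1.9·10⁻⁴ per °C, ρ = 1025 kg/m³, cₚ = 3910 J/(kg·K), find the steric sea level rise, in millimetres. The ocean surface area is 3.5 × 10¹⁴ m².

Δh = 49 mm

Per unit area: Q = 360×10²¹ / (3.5×10¹⁴) ≈ 1.029×10⁹ J/m²
Δh = αQ/(ρcₚ) = 1.9×10⁻⁴ × 1.029×10⁹ / (1025 × 3910) ≈ 0.048783 m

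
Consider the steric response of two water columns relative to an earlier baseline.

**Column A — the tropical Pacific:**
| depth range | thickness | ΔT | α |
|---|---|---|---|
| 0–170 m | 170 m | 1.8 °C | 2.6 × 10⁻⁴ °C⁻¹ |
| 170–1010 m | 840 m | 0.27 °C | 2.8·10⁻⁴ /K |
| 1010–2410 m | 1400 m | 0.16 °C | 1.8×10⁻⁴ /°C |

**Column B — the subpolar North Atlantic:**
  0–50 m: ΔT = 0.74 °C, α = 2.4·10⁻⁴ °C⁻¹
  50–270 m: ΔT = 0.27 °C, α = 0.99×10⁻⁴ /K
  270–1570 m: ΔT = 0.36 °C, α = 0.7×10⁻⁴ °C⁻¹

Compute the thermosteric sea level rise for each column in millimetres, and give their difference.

A 0–170 m: 2.6×10⁻⁴ × 1.8 × 170 = 0.07956 m
A Layer 2: 0.27 × 840 × 2.8×10⁻⁴ = 0.063504 m
A 1400 × 0.16 × 1.8×10⁻⁴ = 0.04032 m
A total: 0.183384 m
B Layer 1: 2.4×10⁻⁴ × 50 × 0.74 = 0.00888 m
B Layer 2: 0.99×10⁻⁴ × 0.27 × 220 = 0.0058806 m
B Layer 3: 1300 × 0.36 × 0.7×10⁻⁴ = 0.03276 m
B total: 0.0475206 m
Difference: 0.183384 − 0.0475206 = 0.1358634 m

Δh_A ≈ 180 mm, Δh_B ≈ 48 mm; difference ≈ 140 mm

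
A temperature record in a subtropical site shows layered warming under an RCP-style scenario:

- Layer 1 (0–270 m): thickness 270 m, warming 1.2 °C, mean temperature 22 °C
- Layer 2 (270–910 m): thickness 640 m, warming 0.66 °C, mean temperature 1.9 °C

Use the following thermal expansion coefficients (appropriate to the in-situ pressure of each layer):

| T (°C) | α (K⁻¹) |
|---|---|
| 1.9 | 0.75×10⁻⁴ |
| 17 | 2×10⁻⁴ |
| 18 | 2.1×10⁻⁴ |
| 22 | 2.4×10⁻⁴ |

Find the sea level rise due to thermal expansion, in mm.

Layer 1 at 22 °C → α = 2.4×10⁻⁴ K⁻¹
Layer 2 at 1.9 °C → α = 0.75×10⁻⁴ K⁻¹
2.4×10⁻⁴ × 270 × 1.2 = 0.07776 m
270–910 m: 0.66 × 640 × 0.75×10⁻⁴ = 0.03168 m
Δh = 0.07776 + 0.03168 = 0.10944 m ≈ 109 mm

Δh ≈ 109 mm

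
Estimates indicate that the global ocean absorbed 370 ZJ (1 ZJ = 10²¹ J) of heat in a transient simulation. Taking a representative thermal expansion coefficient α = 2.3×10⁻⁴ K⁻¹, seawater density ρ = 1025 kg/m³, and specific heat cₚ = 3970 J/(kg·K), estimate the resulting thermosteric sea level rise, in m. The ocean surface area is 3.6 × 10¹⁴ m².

Per unit area: Q = 370×10²¹ / (3.6×10¹⁴) ≈ 1.028×10⁹ J/m²
Δh = αQ/(ρcₚ) = 2.3×10⁻⁴ × 1.028×10⁹ / (1025 × 3970) ≈ 0.058104 m

Δh = 0.058 m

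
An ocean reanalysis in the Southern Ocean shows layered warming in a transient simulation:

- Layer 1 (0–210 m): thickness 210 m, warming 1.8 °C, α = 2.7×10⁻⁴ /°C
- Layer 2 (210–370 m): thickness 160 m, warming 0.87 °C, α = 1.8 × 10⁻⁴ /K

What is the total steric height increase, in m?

210 × 1.8 × 2.7×10⁻⁴ = 0.10206 m
Layer 2: 1.8×10⁻⁴ × 0.87 × 160 = 0.025056 m
Δh = 0.10206 + 0.025056 = 0.127116 m ≈ 0.127 m

Δh ≈ 0.127 m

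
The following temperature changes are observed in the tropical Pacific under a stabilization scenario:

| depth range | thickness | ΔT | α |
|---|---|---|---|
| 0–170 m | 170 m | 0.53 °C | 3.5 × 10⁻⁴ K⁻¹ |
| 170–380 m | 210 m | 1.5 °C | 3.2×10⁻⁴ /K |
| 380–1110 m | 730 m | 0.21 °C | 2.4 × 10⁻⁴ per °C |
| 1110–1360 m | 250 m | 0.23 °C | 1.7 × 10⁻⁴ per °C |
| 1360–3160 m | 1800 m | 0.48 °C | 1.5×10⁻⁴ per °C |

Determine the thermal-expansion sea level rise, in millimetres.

0–170 m: 170 × 3.5×10⁻⁴ × 0.53 = 0.031535 m
Layer 2: 1.5 × 3.2×10⁻⁴ × 210 = 0.10080 m
Layer 3: 2.4×10⁻⁴ × 0.21 × 730 = 0.036792 m
Layer 4: 250 × 0.23 × 1.7×10⁻⁴ = 0.009775 m
Layer 5: 1800 × 0.48 × 1.5×10⁻⁴ = 0.12960 m
Δh = 0.031535 + 0.10080 + 0.036792 + 0.009775 + 0.12960 = 0.308502 m ≈ 309 mm

about 309 mm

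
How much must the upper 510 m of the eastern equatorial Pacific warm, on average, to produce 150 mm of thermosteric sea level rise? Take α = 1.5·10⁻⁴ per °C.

ΔT = Δh/(αH) = 0.15 / (1.5×10⁻⁴ × 510) ≈ 1.961 °C

1.96 °C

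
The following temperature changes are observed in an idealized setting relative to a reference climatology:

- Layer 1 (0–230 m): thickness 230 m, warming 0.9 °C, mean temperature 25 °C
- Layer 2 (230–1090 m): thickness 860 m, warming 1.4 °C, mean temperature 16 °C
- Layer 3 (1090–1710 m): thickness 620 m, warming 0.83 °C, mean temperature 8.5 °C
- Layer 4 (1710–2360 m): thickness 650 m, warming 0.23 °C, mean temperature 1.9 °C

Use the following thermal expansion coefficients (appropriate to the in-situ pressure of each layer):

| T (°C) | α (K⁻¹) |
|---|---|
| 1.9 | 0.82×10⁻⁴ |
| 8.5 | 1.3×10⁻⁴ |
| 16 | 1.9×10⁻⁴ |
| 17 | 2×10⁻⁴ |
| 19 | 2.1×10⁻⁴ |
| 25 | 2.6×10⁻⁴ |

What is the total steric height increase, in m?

Layer 1 at 25 °C → α = 2.6×10⁻⁴ K⁻¹
Layer 2 at 16 °C → α = 1.9×10⁻⁴ K⁻¹
Layer 3 at 8.5 °C → α = 1.3×10⁻⁴ K⁻¹
Layer 4 at 1.9 °C → α = 0.82×10⁻⁴ K⁻¹
Layer 1: 230 × 2.6×10⁻⁴ × 0.9 = 0.05382 m
230–1090 m: 860 × 1.9×10⁻⁴ × 1.4 = 0.22876 m
620 × 1.3×10⁻⁴ × 0.83 = 0.066898 m
Layer 4: 650 × 0.82×10⁻⁴ × 0.23 = 0.012259 m
Δh = 0.05382 + 0.22876 + 0.066898 + 0.012259 = 0.361737 m ≈ 0.36 m

0.36 m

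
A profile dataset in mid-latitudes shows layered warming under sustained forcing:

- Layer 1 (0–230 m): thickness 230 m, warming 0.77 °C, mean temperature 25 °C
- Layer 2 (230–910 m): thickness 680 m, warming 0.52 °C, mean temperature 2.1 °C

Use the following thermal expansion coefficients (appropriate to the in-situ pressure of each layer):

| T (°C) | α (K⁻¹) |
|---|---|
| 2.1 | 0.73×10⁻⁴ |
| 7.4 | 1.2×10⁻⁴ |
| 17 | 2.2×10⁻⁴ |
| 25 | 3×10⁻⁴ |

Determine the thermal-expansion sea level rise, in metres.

Layer 1 at 25 °C → α = 3×10⁻⁴ K⁻¹
Layer 2 at 2.1 °C → α = 0.73×10⁻⁴ K⁻¹
0–230 m: 0.77 × 230 × 3×10⁻⁴ = 0.05313 m
230–910 m: 0.52 × 0.73×10⁻⁴ × 680 = 0.0258128 m
Δh = 0.05313 + 0.0258128 = 0.0789428 m

about 0.0789 m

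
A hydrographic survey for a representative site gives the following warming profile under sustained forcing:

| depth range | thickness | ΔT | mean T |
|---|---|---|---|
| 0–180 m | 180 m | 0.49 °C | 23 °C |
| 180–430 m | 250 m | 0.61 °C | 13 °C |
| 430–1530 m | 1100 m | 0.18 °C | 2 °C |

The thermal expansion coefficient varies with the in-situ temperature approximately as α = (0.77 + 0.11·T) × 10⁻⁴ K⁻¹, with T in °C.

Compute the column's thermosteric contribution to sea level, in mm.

Δh = 82.3 mm

Layer 1: α = (0.77 + 0.11×23)×10⁻⁴ = 3.3×10⁻⁴ K⁻¹
Layer 2: α = (0.77 + 0.11×13)×10⁻⁴ = 2.2×10⁻⁴ K⁻¹
Layer 3: α = (0.77 + 0.11×2)×10⁻⁴ = 0.99×10⁻⁴ K⁻¹
0–180 m: 180 × 3.3×10⁻⁴ × 0.49 = 0.029106 m
180–430 m: 2.2×10⁻⁴ × 250 × 0.61 = 0.03355 m
0.99×10⁻⁴ × 1100 × 0.18 = 0.019602 m
Δh = 0.029106 + 0.03355 + 0.019602 = 0.082258 m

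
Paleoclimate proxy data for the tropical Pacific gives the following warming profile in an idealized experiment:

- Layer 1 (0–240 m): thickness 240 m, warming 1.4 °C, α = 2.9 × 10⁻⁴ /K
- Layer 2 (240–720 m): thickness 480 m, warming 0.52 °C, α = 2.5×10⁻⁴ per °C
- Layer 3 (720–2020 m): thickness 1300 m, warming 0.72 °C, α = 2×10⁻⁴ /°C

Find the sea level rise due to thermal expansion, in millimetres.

Δh ≈ 347 mm

2.9×10⁻⁴ × 240 × 1.4 = 0.09744 m
Layer 2: 480 × 2.5×10⁻⁴ × 0.52 = 0.06240 m
Layer 3: 0.72 × 1300 × 2×10⁻⁴ = 0.18720 m
Δh = 0.09744 + 0.06240 + 0.18720 = 0.34704 m ≈ 347 mm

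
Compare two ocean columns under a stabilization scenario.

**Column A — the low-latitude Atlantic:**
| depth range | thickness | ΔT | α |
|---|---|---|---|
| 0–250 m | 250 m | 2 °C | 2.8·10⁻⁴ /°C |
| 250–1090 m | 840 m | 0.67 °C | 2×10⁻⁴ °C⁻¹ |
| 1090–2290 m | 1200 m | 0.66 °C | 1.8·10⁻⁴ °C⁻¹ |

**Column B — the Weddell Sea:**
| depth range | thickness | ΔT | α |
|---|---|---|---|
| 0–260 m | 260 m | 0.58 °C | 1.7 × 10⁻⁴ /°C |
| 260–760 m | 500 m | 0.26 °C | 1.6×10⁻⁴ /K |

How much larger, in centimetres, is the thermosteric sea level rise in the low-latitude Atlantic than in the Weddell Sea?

Δh_A − Δh_B ≈ 35 cm

A 2.8×10⁻⁴ × 2 × 250 = 0.14000 m
A Layer 2: 2×10⁻⁴ × 0.67 × 840 = 0.11256 m
A Layer 3: 1200 × 0.66 × 1.8×10⁻⁴ = 0.14256 m
A total: 0.39512 m
B 0–260 m: 1.7×10⁻⁴ × 0.58 × 260 = 0.025636 m
B 260–760 m: 500 × 0.26 × 1.6×10⁻⁴ = 0.02080 m
B total: 0.046436 m
Difference: 0.39512 − 0.046436 = 0.348684 m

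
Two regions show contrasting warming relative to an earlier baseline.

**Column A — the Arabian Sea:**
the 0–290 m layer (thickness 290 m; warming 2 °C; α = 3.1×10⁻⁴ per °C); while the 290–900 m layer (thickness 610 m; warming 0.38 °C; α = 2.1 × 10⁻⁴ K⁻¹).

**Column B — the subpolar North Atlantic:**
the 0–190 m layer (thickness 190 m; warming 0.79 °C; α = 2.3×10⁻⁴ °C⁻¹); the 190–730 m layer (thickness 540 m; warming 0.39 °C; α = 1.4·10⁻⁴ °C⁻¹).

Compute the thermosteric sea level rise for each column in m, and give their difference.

A 0–290 m: 3.1×10⁻⁴ × 290 × 2 = 0.17980 m
A 290–900 m: 610 × 2.1×10⁻⁴ × 0.38 = 0.048678 m
A total: 0.228478 m
B Layer 1: 190 × 2.3×10⁻⁴ × 0.79 = 0.034523 m
B 1.4×10⁻⁴ × 0.39 × 540 = 0.029484 m
B total: 0.064007 m
Difference: 0.228478 − 0.064007 = 0.164471 m

Δh_A ≈ 0.23 m, Δh_B ≈ 0.064 m; difference ≈ 0.16 m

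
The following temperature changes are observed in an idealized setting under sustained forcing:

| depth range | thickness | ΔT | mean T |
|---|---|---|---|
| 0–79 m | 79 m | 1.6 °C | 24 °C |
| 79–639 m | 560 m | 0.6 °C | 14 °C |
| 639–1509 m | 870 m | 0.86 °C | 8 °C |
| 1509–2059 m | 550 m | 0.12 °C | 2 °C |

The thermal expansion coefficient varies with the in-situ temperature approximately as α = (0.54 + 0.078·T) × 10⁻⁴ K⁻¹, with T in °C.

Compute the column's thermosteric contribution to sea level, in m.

Layer 1: α = (0.54 + 0.078×24)×10⁻⁴ = 2.412×10⁻⁴ K⁻¹
Layer 2: α = (0.54 + 0.078×14)×10⁻⁴ = 1.632×10⁻⁴ K⁻¹
Layer 3: α = (0.54 + 0.078×8)×10⁻⁴ = 1.164×10⁻⁴ K⁻¹
Layer 4: α = (0.54 + 0.078×2)×10⁻⁴ = 0.696×10⁻⁴ K⁻¹
1.6 × 2.412×10⁻⁴ × 79 = 0.03048768 m
Layer 2: 560 × 1.632×10⁻⁴ × 0.6 = 0.0548352 m
870 × 0.86 × 1.164×10⁻⁴ = 0.08709048 m
Layer 4: 0.696×10⁻⁴ × 550 × 0.12 = 0.0045936 m
Δh = 0.03048768 + 0.0548352 + 0.08709048 + 0.0045936 = 0.17700696 m

Δh = 0.18 m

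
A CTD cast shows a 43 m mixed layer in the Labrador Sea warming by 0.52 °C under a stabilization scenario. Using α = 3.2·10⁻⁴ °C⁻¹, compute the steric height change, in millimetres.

Δh = αΔT·H = 3.2×10⁻⁴ × 0.52 × 43 = 0.0071552 m

Δh = 7.16 mm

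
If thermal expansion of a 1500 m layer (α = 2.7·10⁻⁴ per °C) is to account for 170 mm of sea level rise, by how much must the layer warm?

ΔT = Δh/(αH) = 0.17 / (2.7×10⁻⁴ × 1500) ≈ 0.4198 K

ΔT ≈ 0.420 K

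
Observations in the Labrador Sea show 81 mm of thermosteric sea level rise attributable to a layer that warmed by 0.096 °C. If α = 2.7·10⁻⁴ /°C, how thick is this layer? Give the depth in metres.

3100 m

H = Δh/(αΔT) = 0.081 / (2.7×10⁻⁴ × 0.096) = 3125 m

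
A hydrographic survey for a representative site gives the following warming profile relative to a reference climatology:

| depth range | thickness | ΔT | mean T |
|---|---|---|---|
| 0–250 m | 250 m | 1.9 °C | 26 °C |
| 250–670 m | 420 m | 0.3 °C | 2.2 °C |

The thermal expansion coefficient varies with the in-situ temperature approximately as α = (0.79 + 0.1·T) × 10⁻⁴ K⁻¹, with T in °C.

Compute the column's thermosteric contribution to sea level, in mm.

174 mm of thermosteric rise

Layer 1: α = (0.79 + 0.1×26)×10⁻⁴ = 3.39×10⁻⁴ K⁻¹
Layer 2: α = (0.79 + 0.1×2.2)×10⁻⁴ = 1.01×10⁻⁴ K⁻¹
Layer 1: 3.39×10⁻⁴ × 1.9 × 250 = 0.161025 m
Layer 2: 0.3 × 420 × 1.01×10⁻⁴ = 0.012726 m
Δh = 0.161025 + 0.012726 = 0.173751 m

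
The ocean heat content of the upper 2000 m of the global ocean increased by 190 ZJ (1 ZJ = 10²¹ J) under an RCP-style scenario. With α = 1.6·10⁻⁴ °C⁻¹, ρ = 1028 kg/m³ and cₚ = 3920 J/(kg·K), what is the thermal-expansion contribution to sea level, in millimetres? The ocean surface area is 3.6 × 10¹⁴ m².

Per unit area: Q = 190×10²¹ / (3.6×10¹⁴) ≈ 5.278×10⁸ J/m²
Δh = αQ/(ρcₚ) = 1.6×10⁻⁴ × 5.278×10⁸ / (1028 × 3920) ≈ 0.020956 m

21 mm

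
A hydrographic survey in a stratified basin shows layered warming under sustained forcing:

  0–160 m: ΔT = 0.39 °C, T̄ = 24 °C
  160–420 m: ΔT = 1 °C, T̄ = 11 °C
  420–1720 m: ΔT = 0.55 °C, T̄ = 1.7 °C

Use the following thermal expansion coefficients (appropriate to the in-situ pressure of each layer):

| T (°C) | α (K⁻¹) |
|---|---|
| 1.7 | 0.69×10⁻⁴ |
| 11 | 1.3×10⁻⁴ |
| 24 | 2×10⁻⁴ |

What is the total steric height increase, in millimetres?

about 95.6 mm

Layer 1 at 24 °C → α = 2×10⁻⁴ K⁻¹
Layer 2 at 11 °C → α = 1.3×10⁻⁴ K⁻¹
Layer 3 at 1.7 °C → α = 0.69×10⁻⁴ K⁻¹
Layer 1: 160 × 0.39 × 2×10⁻⁴ = 0.01248 m
Layer 2: 1 × 1.3×10⁻⁴ × 260 = 0.03380 m
1300 × 0.69×10⁻⁴ × 0.55 = 0.049335 m
Δh = 0.01248 + 0.03380 + 0.049335 = 0.095615 m ≈ 95.6 mm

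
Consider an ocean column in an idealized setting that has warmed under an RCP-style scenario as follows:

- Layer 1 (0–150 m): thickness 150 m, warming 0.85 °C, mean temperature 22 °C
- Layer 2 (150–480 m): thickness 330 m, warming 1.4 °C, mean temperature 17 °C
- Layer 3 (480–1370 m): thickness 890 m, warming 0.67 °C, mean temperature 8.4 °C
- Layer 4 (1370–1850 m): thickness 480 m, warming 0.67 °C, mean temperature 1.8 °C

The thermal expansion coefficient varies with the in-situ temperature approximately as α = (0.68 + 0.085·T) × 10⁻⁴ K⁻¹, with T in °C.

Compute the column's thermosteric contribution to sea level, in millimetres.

241 mm

Layer 1: α = (0.68 + 0.085×22)×10⁻⁴ = 2.55×10⁻⁴ K⁻¹
Layer 2: α = (0.68 + 0.085×17)×10⁻⁴ = 2.125×10⁻⁴ K⁻¹
Layer 3: α = (0.68 + 0.085×8.4)×10⁻⁴ = 1.394×10⁻⁴ K⁻¹
Layer 4: α = (0.68 + 0.085×1.8)×10⁻⁴ = 0.833×10⁻⁴ K⁻¹
0.85 × 150 × 2.55×10⁻⁴ = 0.0325125 m
Layer 2: 1.4 × 2.125×10⁻⁴ × 330 = 0.098175 m
480–1370 m: 890 × 1.394×10⁻⁴ × 0.67 = 0.08312422 m
1370–1850 m: 480 × 0.67 × 0.833×10⁻⁴ = 0.02678928 m
Δh = 0.0325125 + 0.098175 + 0.08312422 + 0.02678928 = 0.240601 m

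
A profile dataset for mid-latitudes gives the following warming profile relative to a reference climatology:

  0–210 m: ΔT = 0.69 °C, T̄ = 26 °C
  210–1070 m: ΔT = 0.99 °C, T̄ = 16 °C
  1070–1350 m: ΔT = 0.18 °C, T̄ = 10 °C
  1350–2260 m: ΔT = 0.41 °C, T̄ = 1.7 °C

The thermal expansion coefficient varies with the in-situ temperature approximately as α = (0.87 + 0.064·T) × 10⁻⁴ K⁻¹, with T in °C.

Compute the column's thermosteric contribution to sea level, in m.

Layer 1: α = (0.87 + 0.064×26)×10⁻⁴ = 2.534×10⁻⁴ K⁻¹
Layer 2: α = (0.87 + 0.064×16)×10⁻⁴ = 1.894×10⁻⁴ K⁻¹
Layer 3: α = (0.87 + 0.064×10)×10⁻⁴ = 1.51×10⁻⁴ K⁻¹
Layer 4: α = (0.87 + 0.064×1.7)×10⁻⁴ = 0.9788×10⁻⁴ K⁻¹
2.534×10⁻⁴ × 210 × 0.69 = 0.03671766 m
Layer 2: 860 × 0.99 × 1.894×10⁻⁴ = 0.16125516 m
Layer 3: 0.18 × 280 × 1.51×10⁻⁴ = 0.0076104 m
1350–2260 m: 0.41 × 910 × 0.9788×10⁻⁴ = 0.036519028 m
Δh = 0.03671766 + 0.16125516 + 0.0076104 + 0.036519028 = 0.242102248 m ≈ 0.242 m

0.242 m of thermosteric rise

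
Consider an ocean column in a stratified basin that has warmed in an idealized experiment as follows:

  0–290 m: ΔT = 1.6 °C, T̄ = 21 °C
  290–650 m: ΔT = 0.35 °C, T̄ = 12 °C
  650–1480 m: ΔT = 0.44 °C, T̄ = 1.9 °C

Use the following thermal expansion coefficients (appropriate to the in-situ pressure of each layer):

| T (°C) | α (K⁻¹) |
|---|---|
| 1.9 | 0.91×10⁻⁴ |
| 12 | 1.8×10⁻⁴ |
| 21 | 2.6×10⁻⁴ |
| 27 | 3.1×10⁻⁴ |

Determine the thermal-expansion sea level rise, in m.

0.177 m

Layer 1 at 21 °C → α = 2.6×10⁻⁴ K⁻¹
Layer 2 at 12 °C → α = 1.8×10⁻⁴ K⁻¹
Layer 3 at 1.9 °C → α = 0.91×10⁻⁴ K⁻¹
0–290 m: 2.6×10⁻⁴ × 1.6 × 290 = 0.12064 m
1.8×10⁻⁴ × 360 × 0.35 = 0.02268 m
0.91×10⁻⁴ × 0.44 × 830 = 0.0332332 m
Δh = 0.12064 + 0.02268 + 0.0332332 = 0.1765532 m ≈ 0.177 m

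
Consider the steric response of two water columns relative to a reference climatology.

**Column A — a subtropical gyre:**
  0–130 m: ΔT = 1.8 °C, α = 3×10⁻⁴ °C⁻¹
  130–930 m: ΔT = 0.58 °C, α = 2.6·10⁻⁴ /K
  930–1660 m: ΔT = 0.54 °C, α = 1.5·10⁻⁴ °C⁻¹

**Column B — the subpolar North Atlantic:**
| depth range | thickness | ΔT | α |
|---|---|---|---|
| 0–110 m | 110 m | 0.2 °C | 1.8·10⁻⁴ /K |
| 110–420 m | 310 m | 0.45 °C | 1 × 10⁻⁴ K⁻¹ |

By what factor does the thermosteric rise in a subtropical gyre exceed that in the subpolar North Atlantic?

≈ 14.0×

A 0–130 m: 130 × 1.8 × 3×10⁻⁴ = 0.07020 m
A 130–930 m: 0.58 × 2.6×10⁻⁴ × 800 = 0.12064 m
A 930–1660 m: 1.5×10⁻⁴ × 0.54 × 730 = 0.05913 m
A total: 0.24997 m
B Layer 1: 1.8×10⁻⁴ × 110 × 0.2 = 0.00396 m
B Layer 2: 1×10⁻⁴ × 0.45 × 310 = 0.01395 m
B total: 0.01791 m
Ratio: 0.24997 / 0.01791 ≈ 13.96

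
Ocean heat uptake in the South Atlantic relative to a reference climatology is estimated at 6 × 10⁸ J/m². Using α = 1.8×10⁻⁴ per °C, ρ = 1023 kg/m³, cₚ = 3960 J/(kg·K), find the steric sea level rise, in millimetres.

about 26.7 mm

Δh = αQ/(ρcₚ) = 1.8×10⁻⁴ × 6×10⁸ / (1023 × 3960) ≈ 0.02666 m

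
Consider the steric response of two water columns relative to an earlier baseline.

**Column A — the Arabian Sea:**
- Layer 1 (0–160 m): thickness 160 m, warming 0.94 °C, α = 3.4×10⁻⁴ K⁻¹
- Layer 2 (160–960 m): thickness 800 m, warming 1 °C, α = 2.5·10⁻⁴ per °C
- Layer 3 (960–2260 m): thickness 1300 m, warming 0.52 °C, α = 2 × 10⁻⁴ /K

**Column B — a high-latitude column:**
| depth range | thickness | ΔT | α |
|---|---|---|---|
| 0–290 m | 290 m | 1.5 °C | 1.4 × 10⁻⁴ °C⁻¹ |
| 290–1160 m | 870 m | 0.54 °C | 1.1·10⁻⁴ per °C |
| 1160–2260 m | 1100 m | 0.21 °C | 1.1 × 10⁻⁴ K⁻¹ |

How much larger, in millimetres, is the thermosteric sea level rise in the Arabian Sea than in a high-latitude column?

248 mm larger

A 160 × 3.4×10⁻⁴ × 0.94 = 0.051136 m
A 160–960 m: 800 × 1 × 2.5×10⁻⁴ = 0.20000 m
A 960–2260 m: 2×10⁻⁴ × 1300 × 0.52 = 0.13520 m
A total: 0.386336 m
B 1.4×10⁻⁴ × 290 × 1.5 = 0.06090 m
B 0.54 × 1.1×10⁻⁴ × 870 = 0.051678 m
B 0.21 × 1.1×10⁻⁴ × 1100 = 0.02541 m
B total: 0.137988 m
Difference: 0.386336 − 0.137988 = 0.248348 m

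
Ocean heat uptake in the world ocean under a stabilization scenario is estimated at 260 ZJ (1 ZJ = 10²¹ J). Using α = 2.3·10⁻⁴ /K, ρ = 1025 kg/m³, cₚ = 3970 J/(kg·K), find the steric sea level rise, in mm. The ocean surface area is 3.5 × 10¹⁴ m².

Per unit area: Q = 260×10²¹ / (3.5×10¹⁴) ≈ 7.429×10⁸ J/m²
Δh = αQ/(ρcₚ) = 2.3×10⁻⁴ × 7.429×10⁸ / (1025 × 3970) ≈ 0.04199 m

Δh = 42.0 mm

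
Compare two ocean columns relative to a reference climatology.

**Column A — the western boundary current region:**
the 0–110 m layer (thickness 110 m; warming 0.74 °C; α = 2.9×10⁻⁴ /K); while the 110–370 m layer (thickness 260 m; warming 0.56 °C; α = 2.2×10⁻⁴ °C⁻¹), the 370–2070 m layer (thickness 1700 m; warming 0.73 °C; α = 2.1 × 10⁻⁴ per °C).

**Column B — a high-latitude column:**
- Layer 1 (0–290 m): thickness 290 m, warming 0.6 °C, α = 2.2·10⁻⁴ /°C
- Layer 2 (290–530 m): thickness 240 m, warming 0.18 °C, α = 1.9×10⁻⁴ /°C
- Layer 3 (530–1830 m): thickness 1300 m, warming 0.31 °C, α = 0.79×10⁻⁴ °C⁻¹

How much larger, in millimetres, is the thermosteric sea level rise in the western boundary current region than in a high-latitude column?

A 0–110 m: 0.74 × 110 × 2.9×10⁻⁴ = 0.023606 m
A Layer 2: 260 × 0.56 × 2.2×10⁻⁴ = 0.032032 m
A 1700 × 2.1×10⁻⁴ × 0.73 = 0.26061 m
A total: 0.316248 m
B 2.2×10⁻⁴ × 0.6 × 290 = 0.03828 m
B Layer 2: 1.9×10⁻⁴ × 240 × 0.18 = 0.008208 m
B 530–1830 m: 0.31 × 0.79×10⁻⁴ × 1300 = 0.031837 m
B total: 0.078325 m
Difference: 0.316248 − 0.078325 = 0.237923 m

Δh_A − Δh_B ≈ 240 mm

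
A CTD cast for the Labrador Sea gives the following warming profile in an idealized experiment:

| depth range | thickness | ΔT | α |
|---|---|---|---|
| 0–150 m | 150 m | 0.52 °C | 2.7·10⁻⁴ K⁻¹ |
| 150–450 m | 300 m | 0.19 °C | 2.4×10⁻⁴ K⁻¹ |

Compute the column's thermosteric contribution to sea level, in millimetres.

about 34.7 mm

Layer 1: 0.52 × 150 × 2.7×10⁻⁴ = 0.02106 m
Layer 2: 0.19 × 2.4×10⁻⁴ × 300 = 0.01368 m
Δh = 0.02106 + 0.01368 = 0.03474 m ≈ 34.7 mm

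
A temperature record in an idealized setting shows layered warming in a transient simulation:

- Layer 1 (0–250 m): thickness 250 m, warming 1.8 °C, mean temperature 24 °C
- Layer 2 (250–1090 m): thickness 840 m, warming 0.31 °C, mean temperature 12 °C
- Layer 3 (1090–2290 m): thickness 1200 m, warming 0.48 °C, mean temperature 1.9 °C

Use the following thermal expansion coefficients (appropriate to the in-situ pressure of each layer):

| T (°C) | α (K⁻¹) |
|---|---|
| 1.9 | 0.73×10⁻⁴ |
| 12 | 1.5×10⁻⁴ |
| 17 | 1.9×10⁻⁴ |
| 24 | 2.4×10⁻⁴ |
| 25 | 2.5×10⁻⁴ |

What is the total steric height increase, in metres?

Layer 1 at 24 °C → α = 2.4×10⁻⁴ K⁻¹
Layer 2 at 12 °C → α = 1.5×10⁻⁴ K⁻¹
Layer 3 at 1.9 °C → α = 0.73×10⁻⁴ K⁻¹
Layer 1: 1.8 × 2.4×10⁻⁴ × 250 = 0.10800 m
250–1090 m: 840 × 1.5×10⁻⁴ × 0.31 = 0.03906 m
Layer 3: 0.73×10⁻⁴ × 1200 × 0.48 = 0.042048 m
Δh = 0.10800 + 0.03906 + 0.042048 = 0.189108 m ≈ 0.189 m

0.189 m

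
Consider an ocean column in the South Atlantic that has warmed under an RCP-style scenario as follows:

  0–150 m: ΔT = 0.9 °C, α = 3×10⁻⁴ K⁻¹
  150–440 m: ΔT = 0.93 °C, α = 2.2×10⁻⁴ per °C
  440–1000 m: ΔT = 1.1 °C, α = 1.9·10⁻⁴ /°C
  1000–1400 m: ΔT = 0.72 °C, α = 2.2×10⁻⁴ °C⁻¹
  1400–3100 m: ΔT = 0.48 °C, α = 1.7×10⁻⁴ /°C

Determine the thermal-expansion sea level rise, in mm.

419 mm of thermosteric rise

Layer 1: 3×10⁻⁴ × 0.9 × 150 = 0.04050 m
150–440 m: 0.93 × 290 × 2.2×10⁻⁴ = 0.059334 m
560 × 1.9×10⁻⁴ × 1.1 = 0.11704 m
400 × 2.2×10⁻⁴ × 0.72 = 0.06336 m
1700 × 1.7×10⁻⁴ × 0.48 = 0.13872 m
Δh = 0.04050 + 0.059334 + 0.11704 + 0.06336 + 0.13872 = 0.418954 m ≈ 419 mm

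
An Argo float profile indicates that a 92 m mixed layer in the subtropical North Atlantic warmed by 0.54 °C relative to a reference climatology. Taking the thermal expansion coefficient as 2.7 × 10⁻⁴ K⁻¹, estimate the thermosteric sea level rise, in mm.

Δh = αΔT·H = 2.7×10⁻⁴ × 0.54 × 92 = 0.0134136 m

Δh = 13.4 mm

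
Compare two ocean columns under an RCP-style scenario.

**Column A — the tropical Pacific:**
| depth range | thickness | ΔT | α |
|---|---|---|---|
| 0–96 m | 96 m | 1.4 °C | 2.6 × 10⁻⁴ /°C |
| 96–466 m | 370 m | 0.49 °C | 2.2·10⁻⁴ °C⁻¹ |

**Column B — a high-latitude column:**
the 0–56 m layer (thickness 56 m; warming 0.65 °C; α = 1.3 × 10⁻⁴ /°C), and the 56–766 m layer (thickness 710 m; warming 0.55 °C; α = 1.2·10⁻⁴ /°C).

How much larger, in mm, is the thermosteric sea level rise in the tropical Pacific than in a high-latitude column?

23.2 mm

A 1.4 × 2.6×10⁻⁴ × 96 = 0.034944 m
A 96–466 m: 370 × 2.2×10⁻⁴ × 0.49 = 0.039886 m
A total: 0.07483 m
B Layer 1: 0.65 × 56 × 1.3×10⁻⁴ = 0.004732 m
B 56–766 m: 0.55 × 710 × 1.2×10⁻⁴ = 0.04686 m
B total: 0.051592 m
Difference: 0.07483 − 0.051592 = 0.023238 m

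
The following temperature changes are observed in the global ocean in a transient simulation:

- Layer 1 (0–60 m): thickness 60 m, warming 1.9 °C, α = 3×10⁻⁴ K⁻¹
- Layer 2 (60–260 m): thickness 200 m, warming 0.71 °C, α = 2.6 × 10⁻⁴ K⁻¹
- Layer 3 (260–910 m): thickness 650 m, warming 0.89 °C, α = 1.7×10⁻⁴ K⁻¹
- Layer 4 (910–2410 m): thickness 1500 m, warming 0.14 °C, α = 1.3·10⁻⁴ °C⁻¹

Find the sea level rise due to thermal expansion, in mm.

197 mm of thermosteric rise

0–60 m: 60 × 1.9 × 3×10⁻⁴ = 0.03420 m
60–260 m: 200 × 2.6×10⁻⁴ × 0.71 = 0.03692 m
Layer 3: 0.89 × 650 × 1.7×10⁻⁴ = 0.098345 m
1500 × 0.14 × 1.3×10⁻⁴ = 0.02730 m
Δh = 0.03420 + 0.03692 + 0.098345 + 0.02730 = 0.196765 m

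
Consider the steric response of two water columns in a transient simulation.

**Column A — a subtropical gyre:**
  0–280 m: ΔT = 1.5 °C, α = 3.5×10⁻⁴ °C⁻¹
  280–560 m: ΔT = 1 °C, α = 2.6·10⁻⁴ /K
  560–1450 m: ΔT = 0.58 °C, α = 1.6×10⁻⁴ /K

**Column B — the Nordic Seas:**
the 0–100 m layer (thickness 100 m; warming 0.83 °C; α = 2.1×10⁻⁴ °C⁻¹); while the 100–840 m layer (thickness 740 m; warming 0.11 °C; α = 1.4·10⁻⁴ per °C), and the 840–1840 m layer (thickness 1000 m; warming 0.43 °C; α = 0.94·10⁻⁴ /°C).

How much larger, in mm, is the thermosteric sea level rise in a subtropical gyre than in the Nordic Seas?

Δh_A − Δh_B ≈ 230 mm

A Layer 1: 1.5 × 3.5×10⁻⁴ × 280 = 0.14700 m
A 280–560 m: 2.6×10⁻⁴ × 280 × 1 = 0.07280 m
A Layer 3: 0.58 × 890 × 1.6×10⁻⁴ = 0.082592 m
A total: 0.302392 m
B 0–100 m: 2.1×10⁻⁴ × 100 × 0.83 = 0.01743 m
B Layer 2: 1.4×10⁻⁴ × 740 × 0.11 = 0.011396 m
B Layer 3: 1000 × 0.94×10⁻⁴ × 0.43 = 0.04042 m
B total: 0.069246 m
Difference: 0.302392 − 0.069246 = 0.233146 m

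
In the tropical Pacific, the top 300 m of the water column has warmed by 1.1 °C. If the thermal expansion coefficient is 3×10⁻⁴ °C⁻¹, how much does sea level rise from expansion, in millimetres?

99.0 mm

Δh = αΔT·H = 3×10⁻⁴ × 1.1 × 300 = 0.09900 m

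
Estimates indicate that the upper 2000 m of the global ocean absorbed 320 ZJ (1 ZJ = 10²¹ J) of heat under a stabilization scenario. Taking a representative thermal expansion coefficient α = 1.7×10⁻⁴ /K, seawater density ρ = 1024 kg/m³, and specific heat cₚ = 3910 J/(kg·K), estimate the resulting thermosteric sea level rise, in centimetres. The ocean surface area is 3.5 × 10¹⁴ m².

Per unit area: Q = 320×10²¹ / (3.5×10¹⁴) ≈ 9.143×10⁸ J/m²
Δh = αQ/(ρcₚ) = 1.7×10⁻⁴ × 9.143×10⁸ / (1024 × 3910) ≈ 0.03882 m

3.88 cm of thermosteric rise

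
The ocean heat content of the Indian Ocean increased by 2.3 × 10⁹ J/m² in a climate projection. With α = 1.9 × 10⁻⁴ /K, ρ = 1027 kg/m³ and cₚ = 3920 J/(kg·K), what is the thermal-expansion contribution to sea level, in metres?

0.11 m

Δh = αQ/(ρcₚ) = 1.9×10⁻⁴ × 2.3×10⁹ / (1027 × 3920) ≈ 0.10855 m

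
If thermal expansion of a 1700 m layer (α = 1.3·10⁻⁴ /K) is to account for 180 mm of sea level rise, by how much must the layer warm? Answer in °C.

ΔT = Δh/(αH) = 0.18 / (1.3×10⁻⁴ × 1700) ≈ 0.8145 °C

about 0.81 °C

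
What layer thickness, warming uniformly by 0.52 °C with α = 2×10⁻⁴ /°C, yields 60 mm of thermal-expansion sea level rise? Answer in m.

H = Δh/(αΔT) = 0.06 / (2×10⁻⁴ × 0.52) ≈ 576.9 m

H ≈ 580 m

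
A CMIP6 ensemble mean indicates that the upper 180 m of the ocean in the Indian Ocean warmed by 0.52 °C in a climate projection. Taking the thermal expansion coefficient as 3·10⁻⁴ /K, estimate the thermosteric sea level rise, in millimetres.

Δh = 28.1 mm

Δh = αΔT·H = 3×10⁻⁴ × 0.52 × 180 = 0.02808 m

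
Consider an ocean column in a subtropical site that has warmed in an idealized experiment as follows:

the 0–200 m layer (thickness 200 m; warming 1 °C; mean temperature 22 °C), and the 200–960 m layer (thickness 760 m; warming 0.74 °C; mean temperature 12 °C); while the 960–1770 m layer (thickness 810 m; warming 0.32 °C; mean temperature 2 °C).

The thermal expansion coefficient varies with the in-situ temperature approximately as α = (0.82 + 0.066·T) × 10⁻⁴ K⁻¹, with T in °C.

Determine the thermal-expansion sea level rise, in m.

0.16 m

Layer 1: α = (0.82 + 0.066×22)×10⁻⁴ = 2.272×10⁻⁴ K⁻¹
Layer 2: α = (0.82 + 0.066×12)×10⁻⁴ = 1.612×10⁻⁴ K⁻¹
Layer 3: α = (0.82 + 0.066×2)×10⁻⁴ = 0.952×10⁻⁴ K⁻¹
Layer 1: 200 × 2.272×10⁻⁴ × 1 = 0.04544 m
Layer 2: 0.74 × 1.612×10⁻⁴ × 760 = 0.09065888 m
960–1770 m: 0.952×10⁻⁴ × 810 × 0.32 = 0.02467584 m
Δh = 0.04544 + 0.09065888 + 0.02467584 = 0.16077472 m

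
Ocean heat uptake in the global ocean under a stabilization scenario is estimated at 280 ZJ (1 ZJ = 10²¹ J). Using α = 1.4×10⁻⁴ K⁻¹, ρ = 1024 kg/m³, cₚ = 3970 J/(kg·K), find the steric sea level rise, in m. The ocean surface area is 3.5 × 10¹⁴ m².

Per unit area: Q = 280×10²¹ / (3.5×10¹⁴) = 8×10⁸ J/m²
Δh = αQ/(ρcₚ) = 1.4×10⁻⁴ × 8×10⁸ / (1024 × 3970) ≈ 0.02755 m

about 0.028 m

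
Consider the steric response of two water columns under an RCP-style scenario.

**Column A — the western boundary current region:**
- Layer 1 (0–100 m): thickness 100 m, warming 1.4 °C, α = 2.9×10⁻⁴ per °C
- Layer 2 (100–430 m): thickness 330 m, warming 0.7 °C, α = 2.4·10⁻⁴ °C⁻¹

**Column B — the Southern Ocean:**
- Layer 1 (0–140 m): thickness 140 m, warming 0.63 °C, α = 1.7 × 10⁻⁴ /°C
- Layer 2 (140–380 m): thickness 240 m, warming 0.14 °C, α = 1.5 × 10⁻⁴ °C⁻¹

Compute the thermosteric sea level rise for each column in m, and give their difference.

A: 0.096 m; B: 0.020 m; difference 0.076 m

A 0–100 m: 1.4 × 100 × 2.9×10⁻⁴ = 0.04060 m
A Layer 2: 2.4×10⁻⁴ × 330 × 0.7 = 0.05544 m
A total: 0.09604 m
B 0.63 × 140 × 1.7×10⁻⁴ = 0.014994 m
B 140–380 m: 240 × 1.5×10⁻⁴ × 0.14 = 0.00504 m
B total: 0.020034 m
Difference: 0.09604 − 0.020034 = 0.076006 m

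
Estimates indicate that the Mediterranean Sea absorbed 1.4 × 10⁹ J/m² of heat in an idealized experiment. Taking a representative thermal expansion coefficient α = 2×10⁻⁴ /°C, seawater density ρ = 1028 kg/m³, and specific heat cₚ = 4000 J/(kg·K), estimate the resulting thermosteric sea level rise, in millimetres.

Δh = 68 mm

Δh = αQ/(ρcₚ) = 2×10⁻⁴ × 1.4×10⁹ / (1028 × 4000) ≈ 0.068093 m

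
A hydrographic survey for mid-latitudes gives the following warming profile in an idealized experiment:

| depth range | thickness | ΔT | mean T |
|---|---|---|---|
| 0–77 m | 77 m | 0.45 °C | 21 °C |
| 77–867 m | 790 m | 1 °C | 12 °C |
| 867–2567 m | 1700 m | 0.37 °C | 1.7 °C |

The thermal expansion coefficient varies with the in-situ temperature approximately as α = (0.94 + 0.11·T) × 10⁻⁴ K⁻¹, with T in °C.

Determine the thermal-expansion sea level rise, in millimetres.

Δh = 261 mm

Layer 1: α = (0.94 + 0.11×21)×10⁻⁴ = 3.25×10⁻⁴ K⁻¹
Layer 2: α = (0.94 + 0.11×12)×10⁻⁴ = 2.26×10⁻⁴ K⁻¹
Layer 3: α = (0.94 + 0.11×1.7)×10⁻⁴ = 1.127×10⁻⁴ K⁻¹
0–77 m: 3.25×10⁻⁴ × 0.45 × 77 = 0.01126125 m
77–867 m: 790 × 1 × 2.26×10⁻⁴ = 0.17854 m
0.37 × 1700 × 1.127×10⁻⁴ = 0.0708883 m
Δh = 0.01126125 + 0.17854 + 0.0708883 = 0.26068955 m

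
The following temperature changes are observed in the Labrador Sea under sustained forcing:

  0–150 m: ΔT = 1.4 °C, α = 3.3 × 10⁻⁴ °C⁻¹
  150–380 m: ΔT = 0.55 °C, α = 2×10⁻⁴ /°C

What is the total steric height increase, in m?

0–150 m: 3.3×10⁻⁴ × 1.4 × 150 = 0.06930 m
230 × 2×10⁻⁴ × 0.55 = 0.02530 m
Δh = 0.06930 + 0.02530 = 0.09460 m

Δh ≈ 0.095 m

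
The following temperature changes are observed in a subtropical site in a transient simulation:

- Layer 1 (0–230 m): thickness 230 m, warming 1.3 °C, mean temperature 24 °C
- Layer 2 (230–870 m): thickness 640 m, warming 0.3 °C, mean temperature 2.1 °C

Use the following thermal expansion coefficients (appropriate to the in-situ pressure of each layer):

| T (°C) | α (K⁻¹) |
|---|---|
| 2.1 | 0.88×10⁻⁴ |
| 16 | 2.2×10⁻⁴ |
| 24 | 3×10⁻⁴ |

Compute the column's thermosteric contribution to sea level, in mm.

Layer 1 at 24 °C → α = 3×10⁻⁴ K⁻¹
Layer 2 at 2.1 °C → α = 0.88×10⁻⁴ K⁻¹
Layer 1: 3×10⁻⁴ × 1.3 × 230 = 0.08970 m
Layer 2: 640 × 0.3 × 0.88×10⁻⁴ = 0.016896 m
Δh = 0.08970 + 0.016896 = 0.106596 m ≈ 107 mm

107 mm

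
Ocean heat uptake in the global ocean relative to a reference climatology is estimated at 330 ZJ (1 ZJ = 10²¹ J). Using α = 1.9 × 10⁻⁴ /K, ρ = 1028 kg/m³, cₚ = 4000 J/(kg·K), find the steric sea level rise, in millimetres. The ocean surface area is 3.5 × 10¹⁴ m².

Per unit area: Q = 330×10²¹ / (3.5×10¹⁴) ≈ 9.429×10⁸ J/m²
Δh = αQ/(ρcₚ) = 1.9×10⁻⁴ × 9.429×10⁸ / (1028 × 4000) ≈ 0.043568 m

about 43.6 mm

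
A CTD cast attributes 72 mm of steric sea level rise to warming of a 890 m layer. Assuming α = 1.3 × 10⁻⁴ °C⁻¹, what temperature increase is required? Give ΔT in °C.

ΔT = Δh/(αH) = 0.072 / (1.3×10⁻⁴ × 890) ≈ 0.6223 °C

0.622 °C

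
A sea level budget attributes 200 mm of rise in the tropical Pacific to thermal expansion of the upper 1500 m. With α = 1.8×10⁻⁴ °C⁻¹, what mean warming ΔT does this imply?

about 0.74 °C

ΔT = Δh/(αH) = 0.2 / (1.8×10⁻⁴ × 1500) ≈ 0.7407 °C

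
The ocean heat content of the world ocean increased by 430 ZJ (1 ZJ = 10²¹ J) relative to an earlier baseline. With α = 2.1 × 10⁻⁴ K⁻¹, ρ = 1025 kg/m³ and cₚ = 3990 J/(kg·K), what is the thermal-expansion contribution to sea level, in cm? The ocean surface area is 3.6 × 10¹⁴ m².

6.13 cm of thermosteric rise

Per unit area: Q = 430×10²¹ / (3.6×10¹⁴) ≈ 1.194×10⁹ J/m²
Δh = αQ/(ρcₚ) = 2.1×10⁻⁴ × 1.194×10⁹ / (1025 × 3990) ≈ 0.061309 m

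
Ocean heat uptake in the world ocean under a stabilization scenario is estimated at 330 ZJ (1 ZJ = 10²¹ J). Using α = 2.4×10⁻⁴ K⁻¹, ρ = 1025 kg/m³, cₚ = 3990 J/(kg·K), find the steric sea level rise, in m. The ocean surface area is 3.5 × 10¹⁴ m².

0.0553 m

Per unit area: Q = 330×10²¹ / (3.5×10¹⁴) ≈ 9.429×10⁸ J/m²
Δh = αQ/(ρcₚ) = 2.4×10⁻⁴ × 9.429×10⁸ / (1025 × 3990) ≈ 0.055332 m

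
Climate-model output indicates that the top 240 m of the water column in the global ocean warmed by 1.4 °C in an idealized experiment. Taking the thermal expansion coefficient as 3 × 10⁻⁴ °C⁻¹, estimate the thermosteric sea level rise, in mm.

Δh = αΔT·H = 3×10⁻⁴ × 1.4 × 240 = 0.10080 m

Δh ≈ 101 mm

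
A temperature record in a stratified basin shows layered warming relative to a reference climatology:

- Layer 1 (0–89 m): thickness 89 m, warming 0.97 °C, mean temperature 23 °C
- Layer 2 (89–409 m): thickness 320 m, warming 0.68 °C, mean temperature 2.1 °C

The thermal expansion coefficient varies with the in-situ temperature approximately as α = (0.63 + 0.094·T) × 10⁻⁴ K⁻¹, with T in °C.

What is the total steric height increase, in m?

Δh ≈ 0.0421 m

Layer 1: α = (0.63 + 0.094×23)×10⁻⁴ = 2.792×10⁻⁴ K⁻¹
Layer 2: α = (0.63 + 0.094×2.1)×10⁻⁴ = 0.8274×10⁻⁴ K⁻¹
Layer 1: 0.97 × 89 × 2.792×10⁻⁴ = 0.024103336 m
320 × 0.68 × 0.8274×10⁻⁴ = 0.018004224 m
Δh = 0.024103336 + 0.018004224 = 0.04210756 m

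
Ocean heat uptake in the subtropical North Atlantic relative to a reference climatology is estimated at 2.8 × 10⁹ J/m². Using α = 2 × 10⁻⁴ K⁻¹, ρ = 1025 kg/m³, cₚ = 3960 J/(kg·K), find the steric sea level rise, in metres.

Δh = 0.14 m

Δh = αQ/(ρcₚ) = 2×10⁻⁴ × 2.8×10⁹ / (1025 × 3960) ≈ 0.13797 m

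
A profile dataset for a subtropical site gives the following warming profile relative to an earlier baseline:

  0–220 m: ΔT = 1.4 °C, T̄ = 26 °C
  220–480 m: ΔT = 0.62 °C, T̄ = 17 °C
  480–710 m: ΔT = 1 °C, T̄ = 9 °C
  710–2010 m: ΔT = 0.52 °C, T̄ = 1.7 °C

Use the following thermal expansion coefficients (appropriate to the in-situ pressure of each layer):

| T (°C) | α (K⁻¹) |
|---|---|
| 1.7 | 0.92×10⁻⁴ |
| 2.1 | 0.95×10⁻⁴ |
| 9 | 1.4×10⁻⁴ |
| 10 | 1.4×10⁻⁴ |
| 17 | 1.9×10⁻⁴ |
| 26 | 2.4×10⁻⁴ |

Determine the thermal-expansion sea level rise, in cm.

Layer 1 at 26 °C → α = 2.4×10⁻⁴ K⁻¹
Layer 2 at 17 °C → α = 1.9×10⁻⁴ K⁻¹
Layer 3 at 9 °C → α = 1.4×10⁻⁴ K⁻¹
Layer 4 at 1.7 °C → α = 0.92×10⁻⁴ K⁻¹
Layer 1: 1.4 × 220 × 2.4×10⁻⁴ = 0.07392 m
220–480 m: 1.9×10⁻⁴ × 0.62 × 260 = 0.030628 m
Layer 3: 1 × 1.4×10⁻⁴ × 230 = 0.03220 m
710–2010 m: 0.92×10⁻⁴ × 1300 × 0.52 = 0.062192 m
Δh = 0.07392 + 0.030628 + 0.03220 + 0.062192 = 0.19894 m

Δh = 19.9 cm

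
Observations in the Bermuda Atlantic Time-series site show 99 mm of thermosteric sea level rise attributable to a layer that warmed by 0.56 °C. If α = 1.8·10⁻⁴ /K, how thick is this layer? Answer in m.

982 m

H = Δh/(αΔT) = 0.099 / (1.8×10⁻⁴ × 0.56) ≈ 982.1 m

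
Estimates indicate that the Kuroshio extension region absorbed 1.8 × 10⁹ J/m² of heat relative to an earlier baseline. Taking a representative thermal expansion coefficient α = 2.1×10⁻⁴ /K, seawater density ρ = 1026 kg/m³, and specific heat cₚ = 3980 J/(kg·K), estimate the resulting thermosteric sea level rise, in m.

0.093 m of thermosteric rise

Δh = αQ/(ρcₚ) = 2.1×10⁻⁴ × 1.8×10⁹ / (1026 × 3980) ≈ 0.092568 m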